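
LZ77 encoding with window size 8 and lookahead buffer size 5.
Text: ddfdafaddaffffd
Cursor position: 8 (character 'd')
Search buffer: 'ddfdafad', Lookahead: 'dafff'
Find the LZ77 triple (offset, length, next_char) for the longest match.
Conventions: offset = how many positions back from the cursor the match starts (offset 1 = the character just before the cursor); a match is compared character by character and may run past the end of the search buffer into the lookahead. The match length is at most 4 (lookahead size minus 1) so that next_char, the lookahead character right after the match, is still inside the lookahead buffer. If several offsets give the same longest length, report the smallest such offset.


Try each offset into the search buffer:
  offset=1 (pos 7, char 'd'): match length 1
  offset=2 (pos 6, char 'a'): match length 0
  offset=3 (pos 5, char 'f'): match length 0
  offset=4 (pos 4, char 'a'): match length 0
  offset=5 (pos 3, char 'd'): match length 3
  offset=6 (pos 2, char 'f'): match length 0
  offset=7 (pos 1, char 'd'): match length 1
  offset=8 (pos 0, char 'd'): match length 1
Longest match has length 3 at offset 5.
next_char = character at position 8 + 3 = 11 -> 'f'

Best match: offset=5, length=3 (matching 'daf' starting at position 3)
LZ77 triple: (5, 3, 'f')


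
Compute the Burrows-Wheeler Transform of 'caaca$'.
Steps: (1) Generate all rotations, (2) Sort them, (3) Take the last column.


Rotations (sorted):
  0: $caaca -> last char: a
  1: a$caac -> last char: c
  2: aaca$c -> last char: c
  3: aca$ca -> last char: a
  4: ca$caa -> last char: a
  5: caaca$ -> last char: $


BWT = accaa$


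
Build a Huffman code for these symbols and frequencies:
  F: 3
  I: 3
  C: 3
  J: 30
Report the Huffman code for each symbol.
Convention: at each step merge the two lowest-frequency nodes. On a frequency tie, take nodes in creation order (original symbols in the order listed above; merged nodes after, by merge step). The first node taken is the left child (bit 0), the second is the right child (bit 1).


Huffman tree construction:
Step 1: Merge F(3) + I(3) = 6
Step 2: Merge C(3) + (F+I)(6) = 9
Step 3: Merge (C+(F+I))(9) + J(30) = 39
Read each symbol's code off the tree from the root (left child = 0, right child = 1).

Codes:
  F: 010 (length 3)
  I: 011 (length 3)
  C: 00 (length 2)
  J: 1 (length 1)
Average code length: 54/39 = 1.3846 bits/symbol


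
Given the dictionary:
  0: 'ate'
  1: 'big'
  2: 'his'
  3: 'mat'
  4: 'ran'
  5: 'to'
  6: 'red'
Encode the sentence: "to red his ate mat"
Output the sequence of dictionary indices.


Look up each word in the dictionary:
  'to' -> 5
  'red' -> 6
  'his' -> 2
  'ate' -> 0
  'mat' -> 3

Encoded: [5, 6, 2, 0, 3]


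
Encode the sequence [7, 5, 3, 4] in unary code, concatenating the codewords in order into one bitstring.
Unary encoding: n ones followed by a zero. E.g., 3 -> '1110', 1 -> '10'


Encode each number as n ones followed by a terminating 0:
  7 -> 11111110 (8 bits)
  5 -> 111110 (6 bits)
  3 -> 1110 (4 bits)
  4 -> 11110 (5 bits)
Total length = 8 + 6 + 4 + 5 = 23 bits.

Unary([7, 5, 3, 4]) = 11111110111110111011110 (23 bits)


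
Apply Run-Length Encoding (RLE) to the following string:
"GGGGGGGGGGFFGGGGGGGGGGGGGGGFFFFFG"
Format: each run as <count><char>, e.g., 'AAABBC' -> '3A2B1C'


Scanning runs left to right:
  i=0: run of 'G' x 10 -> '10G'
  i=10: run of 'F' x 2 -> '2F'
  i=12: run of 'G' x 15 -> '15G'
  i=27: run of 'F' x 5 -> '5F'
  i=32: run of 'G' x 1 -> '1G'

RLE = 10G2F15G5F1G


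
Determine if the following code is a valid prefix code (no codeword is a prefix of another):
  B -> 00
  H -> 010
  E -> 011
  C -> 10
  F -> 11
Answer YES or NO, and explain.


Checking each pair (does one codeword prefix another?):
  B='00' vs H='010': no prefix
  B='00' vs E='011': no prefix
  B='00' vs C='10': no prefix
  B='00' vs F='11': no prefix
  H='010' vs B='00': no prefix
  H='010' vs E='011': no prefix
  H='010' vs C='10': no prefix
  H='010' vs F='11': no prefix
  E='011' vs B='00': no prefix
  E='011' vs H='010': no prefix
  E='011' vs C='10': no prefix
  E='011' vs F='11': no prefix
  C='10' vs B='00': no prefix
  C='10' vs H='010': no prefix
  C='10' vs E='011': no prefix
  C='10' vs F='11': no prefix
  F='11' vs B='00': no prefix
  F='11' vs H='010': no prefix
  F='11' vs E='011': no prefix
  F='11' vs C='10': no prefix
No violation found over all pairs.

YES -- this is a valid prefix code. No codeword is a prefix of any other codeword.


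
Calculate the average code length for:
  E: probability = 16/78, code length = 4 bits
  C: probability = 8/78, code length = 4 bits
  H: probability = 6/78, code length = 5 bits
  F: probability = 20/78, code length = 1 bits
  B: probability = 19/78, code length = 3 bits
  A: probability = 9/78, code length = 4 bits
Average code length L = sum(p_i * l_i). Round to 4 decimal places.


Weighted contributions p_i * l_i:
  E: (16/78) * 4 = 64/78
  C: (8/78) * 4 = 32/78
  H: (6/78) * 5 = 30/78
  F: (20/78) * 1 = 20/78
  B: (19/78) * 3 = 57/78
  A: (9/78) * 4 = 36/78
Sum = (64 + 32 + 30 + 20 + 57 + 36)/78 = 239/78

L = 239/78 = 3.0641 bits/symbol


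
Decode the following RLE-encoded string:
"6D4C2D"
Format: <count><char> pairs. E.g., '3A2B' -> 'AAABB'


Expanding each <count><char> pair:
  6D -> 'DDDDDD'
  4C -> 'CCCC'
  2D -> 'DD'

Decoded = DDDDDDCCCCDD


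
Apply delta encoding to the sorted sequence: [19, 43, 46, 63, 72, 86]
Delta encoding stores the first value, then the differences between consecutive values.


First value: 19
Deltas:
  43 - 19 = 24
  46 - 43 = 3
  63 - 46 = 17
  72 - 63 = 9
  86 - 72 = 14


Delta encoded: [19, 24, 3, 17, 9, 14]


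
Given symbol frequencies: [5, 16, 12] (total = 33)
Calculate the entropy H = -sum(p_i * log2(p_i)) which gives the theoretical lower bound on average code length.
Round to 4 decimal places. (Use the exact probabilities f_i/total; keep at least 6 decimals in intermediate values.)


Per-symbol terms -p_i * log2(p_i) with p_i = f_i/33:
  p = 5/33 = 0.151515: log2(p) = -2.722466, -p*log2(p) = 0.412495
  p = 16/33 = 0.484848: log2(p) = -1.044394, -p*log2(p) = 0.506373
  p = 12/33 = 0.363636: log2(p) = -1.459432, -p*log2(p) = 0.530702
H = 0.412495 + 0.506373 + 0.530702 = 1.449570

H = 1.4496 bits/symbol


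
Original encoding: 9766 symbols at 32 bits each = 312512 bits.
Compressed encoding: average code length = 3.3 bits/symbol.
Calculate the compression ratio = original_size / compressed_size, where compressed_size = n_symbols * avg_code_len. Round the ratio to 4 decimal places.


original_size = n_symbols * orig_bits = 9766 * 32 = 312512 bits
compressed_size = n_symbols * avg_code_len = 9766 * 3.3 = 32227.8 bits
ratio = original_size / compressed_size = 312512 / 32227.8 = 9.697

Compression ratio = 9.697


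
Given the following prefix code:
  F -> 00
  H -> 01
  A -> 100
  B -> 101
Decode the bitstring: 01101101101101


Decoding step by step:
Bits 01 -> H
Bits 101 -> B
Bits 101 -> B
Bits 101 -> B
Bits 101 -> B


Decoded message: HBBBB


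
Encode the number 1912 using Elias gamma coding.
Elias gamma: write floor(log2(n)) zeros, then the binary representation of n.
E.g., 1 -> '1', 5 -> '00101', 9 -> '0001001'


num_bits = floor(log2(1912)) + 1 = 11
leading_zeros = num_bits - 1 = 10
binary(1912) = 11101111000

Elias gamma(1912) = '0000000000' + '11101111000' = 000000000011101111000 (21 bits)


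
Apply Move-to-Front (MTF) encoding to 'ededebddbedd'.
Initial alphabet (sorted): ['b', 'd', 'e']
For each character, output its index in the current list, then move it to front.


MTF encoding:
'e': index 2 in ['b', 'd', 'e'] -> ['e', 'b', 'd']
'd': index 2 in ['e', 'b', 'd'] -> ['d', 'e', 'b']
'e': index 1 in ['d', 'e', 'b'] -> ['e', 'd', 'b']
'd': index 1 in ['e', 'd', 'b'] -> ['d', 'e', 'b']
'e': index 1 in ['d', 'e', 'b'] -> ['e', 'd', 'b']
'b': index 2 in ['e', 'd', 'b'] -> ['b', 'e', 'd']
'd': index 2 in ['b', 'e', 'd'] -> ['d', 'b', 'e']
'd': index 0 in ['d', 'b', 'e'] -> ['d', 'b', 'e']
'b': index 1 in ['d', 'b', 'e'] -> ['b', 'd', 'e']
'e': index 2 in ['b', 'd', 'e'] -> ['e', 'b', 'd']
'd': index 2 in ['e', 'b', 'd'] -> ['d', 'e', 'b']
'd': index 0 in ['d', 'e', 'b'] -> ['d', 'e', 'b']


Output: [2, 2, 1, 1, 1, 2, 2, 0, 1, 2, 2, 0]


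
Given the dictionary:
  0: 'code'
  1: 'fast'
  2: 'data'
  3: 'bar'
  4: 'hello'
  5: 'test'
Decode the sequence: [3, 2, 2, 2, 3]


Look up each index in the dictionary:
  3 -> 'bar'
  2 -> 'data'
  2 -> 'data'
  2 -> 'data'
  3 -> 'bar'

Decoded: "bar data data data bar"


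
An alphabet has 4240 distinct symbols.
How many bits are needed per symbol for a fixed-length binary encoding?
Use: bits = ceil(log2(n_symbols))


log2(4240) = 12.0498
Bracket: 2^12 = 4096 < 4240 <= 2^13 = 8192
So ceil(log2(4240)) = 13

bits = ceil(log2(4240)) = ceil(12.0498) = 13 bits


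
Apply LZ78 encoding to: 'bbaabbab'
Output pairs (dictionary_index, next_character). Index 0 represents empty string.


LZ78 encoding steps:
Dictionary: {0: ''}
Step 1: w='' (idx 0), next='b' -> output (0, 'b'), add 'b' as idx 1
Step 2: w='b' (idx 1), next='a' -> output (1, 'a'), add 'ba' as idx 2
Step 3: w='' (idx 0), next='a' -> output (0, 'a'), add 'a' as idx 3
Step 4: w='b' (idx 1), next='b' -> output (1, 'b'), add 'bb' as idx 4
Step 5: w='a' (idx 3), next='b' -> output (3, 'b'), add 'ab' as idx 5


Encoded: [(0, 'b'), (1, 'a'), (0, 'a'), (1, 'b'), (3, 'b')]


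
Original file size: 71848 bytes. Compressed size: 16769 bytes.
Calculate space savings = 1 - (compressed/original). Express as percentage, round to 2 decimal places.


ratio = compressed/original = 16769/71848 = 0.233396
savings = 1 - ratio = 1 - 0.233396 = 0.766604
as a percentage: 0.766604 * 100 = 76.66%

Space savings = 1 - 16769/71848 = 76.66%


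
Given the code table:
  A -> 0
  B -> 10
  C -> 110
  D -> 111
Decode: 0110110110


Decoding:
0 -> A
110 -> C
110 -> C
110 -> C


Result: ACCC


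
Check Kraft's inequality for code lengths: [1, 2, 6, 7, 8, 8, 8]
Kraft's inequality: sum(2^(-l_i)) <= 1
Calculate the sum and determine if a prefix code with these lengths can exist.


Sum = 2^(-1) + 2^(-2) + 2^(-6) + 2^(-7) + 2^(-8) + 2^(-8) + 2^(-8)
    = 0.5 + 0.25 + 0.015625 + 0.0078125 + 0.00390625 + 0.00390625 + 0.00390625
    = 201/256 = 0.78515625
Since 0.78515625 <= 1, Kraft's inequality IS satisfied.
A prefix code with these lengths CAN exist.

Kraft sum = 0.78515625. Satisfied.


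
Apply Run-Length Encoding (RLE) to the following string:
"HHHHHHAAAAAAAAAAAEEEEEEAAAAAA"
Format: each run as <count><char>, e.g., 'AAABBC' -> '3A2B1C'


Scanning runs left to right:
  i=0: run of 'H' x 6 -> '6H'
  i=6: run of 'A' x 11 -> '11A'
  i=17: run of 'E' x 6 -> '6E'
  i=23: run of 'A' x 6 -> '6A'

RLE = 6H11A6E6A


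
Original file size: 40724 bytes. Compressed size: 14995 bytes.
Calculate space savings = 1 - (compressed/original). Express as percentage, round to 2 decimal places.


ratio = compressed/original = 14995/40724 = 0.36821
savings = 1 - ratio = 1 - 0.36821 = 0.63179
as a percentage: 0.63179 * 100 = 63.18%

Space savings = 1 - 14995/40724 = 63.18%


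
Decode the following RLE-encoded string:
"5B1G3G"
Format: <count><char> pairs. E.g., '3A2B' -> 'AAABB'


Expanding each <count><char> pair:
  5B -> 'BBBBB'
  1G -> 'G'
  3G -> 'GGG'

Decoded = BBBBBGGGG


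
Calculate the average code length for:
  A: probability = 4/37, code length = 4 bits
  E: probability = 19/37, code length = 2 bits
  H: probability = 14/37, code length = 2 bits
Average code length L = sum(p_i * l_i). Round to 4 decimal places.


Weighted contributions p_i * l_i:
  A: (4/37) * 4 = 16/37
  E: (19/37) * 2 = 38/37
  H: (14/37) * 2 = 28/37
Sum = (16 + 38 + 28)/37 = 82/37

L = 82/37 = 2.2162 bits/symbol


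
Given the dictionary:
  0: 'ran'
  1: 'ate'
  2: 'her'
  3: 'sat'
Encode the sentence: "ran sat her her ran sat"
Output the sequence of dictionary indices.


Look up each word in the dictionary:
  'ran' -> 0
  'sat' -> 3
  'her' -> 2
  'her' -> 2
  'ran' -> 0
  'sat' -> 3

Encoded: [0, 3, 2, 2, 0, 3]


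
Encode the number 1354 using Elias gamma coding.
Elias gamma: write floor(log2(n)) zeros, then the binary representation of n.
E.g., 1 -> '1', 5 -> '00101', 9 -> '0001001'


num_bits = floor(log2(1354)) + 1 = 11
leading_zeros = num_bits - 1 = 10
binary(1354) = 10101001010

Elias gamma(1354) = '0000000000' + '10101001010' = 000000000010101001010 (21 bits)


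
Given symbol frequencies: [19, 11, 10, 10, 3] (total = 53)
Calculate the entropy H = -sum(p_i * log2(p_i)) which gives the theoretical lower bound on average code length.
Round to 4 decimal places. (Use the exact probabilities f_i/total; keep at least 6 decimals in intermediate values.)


Per-symbol terms -p_i * log2(p_i) with p_i = f_i/53:
  p = 19/53 = 0.358491: log2(p) = -1.479993, -p*log2(p) = 0.530564
  p = 11/53 = 0.207547: log2(p) = -2.268489, -p*log2(p) = 0.470818
  p = 10/53 = 0.188679: log2(p) = -2.405992, -p*log2(p) = 0.453961
  p = 10/53 = 0.188679: log2(p) = -2.405992, -p*log2(p) = 0.453961
  p = 3/53 = 0.056604: log2(p) = -4.142958, -p*log2(p) = 0.234507
H = 0.530564 + 0.470818 + 0.453961 + 0.453961 + 0.234507 = 2.143811

H = 2.1438 bits/symbol


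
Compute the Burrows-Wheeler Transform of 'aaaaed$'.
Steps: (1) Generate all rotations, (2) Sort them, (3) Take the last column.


Rotations (sorted):
  0: $aaaaed -> last char: d
  1: aaaaed$ -> last char: $
  2: aaaed$a -> last char: a
  3: aaed$aa -> last char: a
  4: aed$aaa -> last char: a
  5: d$aaaae -> last char: e
  6: ed$aaaa -> last char: a


BWT = d$aaaea


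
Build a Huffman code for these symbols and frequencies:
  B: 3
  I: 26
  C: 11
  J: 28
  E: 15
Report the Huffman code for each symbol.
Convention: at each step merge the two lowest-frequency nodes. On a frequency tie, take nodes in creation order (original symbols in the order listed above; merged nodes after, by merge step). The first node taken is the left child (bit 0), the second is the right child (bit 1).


Huffman tree construction:
Step 1: Merge B(3) + C(11) = 14
Step 2: Merge (B+C)(14) + E(15) = 29
Step 3: Merge I(26) + J(28) = 54
Step 4: Merge ((B+C)+E)(29) + (I+J)(54) = 83
Read each symbol's code off the tree from the root (left child = 0, right child = 1).

Codes:
  B: 000 (length 3)
  I: 10 (length 2)
  C: 001 (length 3)
  J: 11 (length 2)
  E: 01 (length 2)
Average code length: 180/83 = 2.1687 bits/symbol


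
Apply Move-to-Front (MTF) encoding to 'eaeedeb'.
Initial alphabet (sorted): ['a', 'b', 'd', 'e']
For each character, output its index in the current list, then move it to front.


MTF encoding:
'e': index 3 in ['a', 'b', 'd', 'e'] -> ['e', 'a', 'b', 'd']
'a': index 1 in ['e', 'a', 'b', 'd'] -> ['a', 'e', 'b', 'd']
'e': index 1 in ['a', 'e', 'b', 'd'] -> ['e', 'a', 'b', 'd']
'e': index 0 in ['e', 'a', 'b', 'd'] -> ['e', 'a', 'b', 'd']
'd': index 3 in ['e', 'a', 'b', 'd'] -> ['d', 'e', 'a', 'b']
'e': index 1 in ['d', 'e', 'a', 'b'] -> ['e', 'd', 'a', 'b']
'b': index 3 in ['e', 'd', 'a', 'b'] -> ['b', 'e', 'd', 'a']


Output: [3, 1, 1, 0, 3, 1, 3]


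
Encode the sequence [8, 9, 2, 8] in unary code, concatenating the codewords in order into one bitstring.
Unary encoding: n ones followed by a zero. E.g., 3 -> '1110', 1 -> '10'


Encode each number as n ones followed by a terminating 0:
  8 -> 111111110 (9 bits)
  9 -> 1111111110 (10 bits)
  2 -> 110 (3 bits)
  8 -> 111111110 (9 bits)
Total length = 9 + 10 + 3 + 9 = 31 bits.

Unary([8, 9, 2, 8]) = 1111111101111111110110111111110 (31 bits)


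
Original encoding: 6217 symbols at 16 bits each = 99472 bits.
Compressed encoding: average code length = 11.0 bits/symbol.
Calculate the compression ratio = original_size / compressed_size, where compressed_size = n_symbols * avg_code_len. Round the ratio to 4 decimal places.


original_size = n_symbols * orig_bits = 6217 * 16 = 99472 bits
compressed_size = n_symbols * avg_code_len = 6217 * 11.0 = 68387.0 bits
ratio = original_size / compressed_size = 99472 / 68387.0 = 1.4545

Compression ratio = 1.4545


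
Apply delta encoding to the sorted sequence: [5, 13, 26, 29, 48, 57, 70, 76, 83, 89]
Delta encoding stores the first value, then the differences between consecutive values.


First value: 5
Deltas:
  13 - 5 = 8
  26 - 13 = 13
  29 - 26 = 3
  48 - 29 = 19
  57 - 48 = 9
  70 - 57 = 13
  76 - 70 = 6
  83 - 76 = 7
  89 - 83 = 6


Delta encoded: [5, 8, 13, 3, 19, 9, 13, 6, 7, 6]


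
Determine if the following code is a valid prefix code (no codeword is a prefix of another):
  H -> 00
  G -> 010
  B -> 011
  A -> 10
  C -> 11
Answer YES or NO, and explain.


Checking each pair (does one codeword prefix another?):
  H='00' vs G='010': no prefix
  H='00' vs B='011': no prefix
  H='00' vs A='10': no prefix
  H='00' vs C='11': no prefix
  G='010' vs H='00': no prefix
  G='010' vs B='011': no prefix
  G='010' vs A='10': no prefix
  G='010' vs C='11': no prefix
  B='011' vs H='00': no prefix
  B='011' vs G='010': no prefix
  B='011' vs A='10': no prefix
  B='011' vs C='11': no prefix
  A='10' vs H='00': no prefix
  A='10' vs G='010': no prefix
  A='10' vs B='011': no prefix
  A='10' vs C='11': no prefix
  C='11' vs H='00': no prefix
  C='11' vs G='010': no prefix
  C='11' vs B='011': no prefix
  C='11' vs A='10': no prefix
No violation found over all pairs.

YES -- this is a valid prefix code. No codeword is a prefix of any other codeword.


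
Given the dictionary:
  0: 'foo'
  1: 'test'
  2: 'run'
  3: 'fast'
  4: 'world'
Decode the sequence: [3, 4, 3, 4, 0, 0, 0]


Look up each index in the dictionary:
  3 -> 'fast'
  4 -> 'world'
  3 -> 'fast'
  4 -> 'world'
  0 -> 'foo'
  0 -> 'foo'
  0 -> 'foo'

Decoded: "fast world fast world foo foo foo"


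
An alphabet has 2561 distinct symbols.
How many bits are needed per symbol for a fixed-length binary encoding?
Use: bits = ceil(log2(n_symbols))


log2(2561) = 11.3225
Bracket: 2^11 = 2048 < 2561 <= 2^12 = 4096
So ceil(log2(2561)) = 12

bits = ceil(log2(2561)) = ceil(11.3225) = 12 bits


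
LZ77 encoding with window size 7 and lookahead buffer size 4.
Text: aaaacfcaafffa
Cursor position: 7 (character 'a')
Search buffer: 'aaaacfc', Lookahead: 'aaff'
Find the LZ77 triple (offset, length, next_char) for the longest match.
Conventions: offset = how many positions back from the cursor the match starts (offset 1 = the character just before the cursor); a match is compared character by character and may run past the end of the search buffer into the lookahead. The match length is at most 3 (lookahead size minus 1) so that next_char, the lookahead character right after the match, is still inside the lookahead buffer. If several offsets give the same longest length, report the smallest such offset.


Try each offset into the search buffer:
  offset=1 (pos 6, char 'c'): match length 0
  offset=2 (pos 5, char 'f'): match length 0
  offset=3 (pos 4, char 'c'): match length 0
  offset=4 (pos 3, char 'a'): match length 1
  offset=5 (pos 2, char 'a'): match length 2
  offset=6 (pos 1, char 'a'): match length 2
  offset=7 (pos 0, char 'a'): match length 2
Longest match has length 2, found at offsets 5, 6, 7; take the smallest, offset 5.
next_char = character at position 7 + 2 = 9 -> 'f'

Best match: offset=5, length=2 (matching 'aa' starting at position 2)
LZ77 triple: (5, 2, 'f')


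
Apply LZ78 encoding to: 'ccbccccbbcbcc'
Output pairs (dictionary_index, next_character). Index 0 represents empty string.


LZ78 encoding steps:
Dictionary: {0: ''}
Step 1: w='' (idx 0), next='c' -> output (0, 'c'), add 'c' as idx 1
Step 2: w='c' (idx 1), next='b' -> output (1, 'b'), add 'cb' as idx 2
Step 3: w='c' (idx 1), next='c' -> output (1, 'c'), add 'cc' as idx 3
Step 4: w='cc' (idx 3), next='b' -> output (3, 'b'), add 'ccb' as idx 4
Step 5: w='' (idx 0), next='b' -> output (0, 'b'), add 'b' as idx 5
Step 6: w='cb' (idx 2), next='c' -> output (2, 'c'), add 'cbc' as idx 6
Step 7: w='c' (idx 1), end of input -> output (1, '')


Encoded: [(0, 'c'), (1, 'b'), (1, 'c'), (3, 'b'), (0, 'b'), (2, 'c'), (1, '')]


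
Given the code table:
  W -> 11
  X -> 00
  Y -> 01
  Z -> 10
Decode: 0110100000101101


Decoding:
01 -> Y
10 -> Z
10 -> Z
00 -> X
00 -> X
10 -> Z
11 -> W
01 -> Y


Result: YZZXXZWY


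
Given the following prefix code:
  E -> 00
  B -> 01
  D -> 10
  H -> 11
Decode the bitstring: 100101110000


Decoding step by step:
Bits 10 -> D
Bits 01 -> B
Bits 01 -> B
Bits 11 -> H
Bits 00 -> E
Bits 00 -> E


Decoded message: DBBHEE


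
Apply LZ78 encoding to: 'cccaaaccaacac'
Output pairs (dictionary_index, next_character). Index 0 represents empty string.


LZ78 encoding steps:
Dictionary: {0: ''}
Step 1: w='' (idx 0), next='c' -> output (0, 'c'), add 'c' as idx 1
Step 2: w='c' (idx 1), next='c' -> output (1, 'c'), add 'cc' as idx 2
Step 3: w='' (idx 0), next='a' -> output (0, 'a'), add 'a' as idx 3
Step 4: w='a' (idx 3), next='a' -> output (3, 'a'), add 'aa' as idx 4
Step 5: w='cc' (idx 2), next='a' -> output (2, 'a'), add 'cca' as idx 5
Step 6: w='a' (idx 3), next='c' -> output (3, 'c'), add 'ac' as idx 6
Step 7: w='ac' (idx 6), end of input -> output (6, '')


Encoded: [(0, 'c'), (1, 'c'), (0, 'a'), (3, 'a'), (2, 'a'), (3, 'c'), (6, '')]


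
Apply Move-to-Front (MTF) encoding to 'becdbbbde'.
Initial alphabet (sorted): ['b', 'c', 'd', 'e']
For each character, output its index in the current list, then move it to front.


MTF encoding:
'b': index 0 in ['b', 'c', 'd', 'e'] -> ['b', 'c', 'd', 'e']
'e': index 3 in ['b', 'c', 'd', 'e'] -> ['e', 'b', 'c', 'd']
'c': index 2 in ['e', 'b', 'c', 'd'] -> ['c', 'e', 'b', 'd']
'd': index 3 in ['c', 'e', 'b', 'd'] -> ['d', 'c', 'e', 'b']
'b': index 3 in ['d', 'c', 'e', 'b'] -> ['b', 'd', 'c', 'e']
'b': index 0 in ['b', 'd', 'c', 'e'] -> ['b', 'd', 'c', 'e']
'b': index 0 in ['b', 'd', 'c', 'e'] -> ['b', 'd', 'c', 'e']
'd': index 1 in ['b', 'd', 'c', 'e'] -> ['d', 'b', 'c', 'e']
'e': index 3 in ['d', 'b', 'c', 'e'] -> ['e', 'd', 'b', 'c']


Output: [0, 3, 2, 3, 3, 0, 0, 1, 3]


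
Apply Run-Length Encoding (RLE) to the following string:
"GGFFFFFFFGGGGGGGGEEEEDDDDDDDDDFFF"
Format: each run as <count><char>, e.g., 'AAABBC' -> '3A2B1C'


Scanning runs left to right:
  i=0: run of 'G' x 2 -> '2G'
  i=2: run of 'F' x 7 -> '7F'
  i=9: run of 'G' x 8 -> '8G'
  i=17: run of 'E' x 4 -> '4E'
  i=21: run of 'D' x 9 -> '9D'
  i=30: run of 'F' x 3 -> '3F'

RLE = 2G7F8G4E9D3F


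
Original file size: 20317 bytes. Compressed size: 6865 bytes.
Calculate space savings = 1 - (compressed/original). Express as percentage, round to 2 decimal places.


ratio = compressed/original = 6865/20317 = 0.337894
savings = 1 - ratio = 1 - 0.337894 = 0.662106
as a percentage: 0.662106 * 100 = 66.21%

Space savings = 1 - 6865/20317 = 66.21%


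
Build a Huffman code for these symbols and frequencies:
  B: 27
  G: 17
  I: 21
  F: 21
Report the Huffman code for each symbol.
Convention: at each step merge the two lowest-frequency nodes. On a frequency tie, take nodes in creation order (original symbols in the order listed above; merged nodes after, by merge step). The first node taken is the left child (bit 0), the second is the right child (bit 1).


Huffman tree construction:
Step 1: Merge G(17) + I(21) = 38
Step 2: Merge F(21) + B(27) = 48
Step 3: Merge (G+I)(38) + (F+B)(48) = 86
Read each symbol's code off the tree from the root (left child = 0, right child = 1).

Codes:
  B: 11 (length 2)
  G: 00 (length 2)
  I: 01 (length 2)
  F: 10 (length 2)
Average code length: 172/86 = 2.0000 bits/symbol


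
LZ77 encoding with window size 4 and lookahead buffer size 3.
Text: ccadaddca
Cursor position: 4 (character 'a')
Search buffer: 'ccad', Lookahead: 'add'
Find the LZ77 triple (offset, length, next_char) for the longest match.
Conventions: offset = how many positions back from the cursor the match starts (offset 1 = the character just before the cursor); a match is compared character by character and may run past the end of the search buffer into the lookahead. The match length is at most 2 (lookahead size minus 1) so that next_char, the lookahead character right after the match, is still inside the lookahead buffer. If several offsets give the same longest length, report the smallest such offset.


Try each offset into the search buffer:
  offset=1 (pos 3, char 'd'): match length 0
  offset=2 (pos 2, char 'a'): match length 2
  offset=3 (pos 1, char 'c'): match length 0
  offset=4 (pos 0, char 'c'): match length 0
Longest match has length 2 at offset 2.
next_char = character at position 4 + 2 = 6 -> 'd'

Best match: offset=2, length=2 (matching 'ad' starting at position 2)
LZ77 triple: (2, 2, 'd')


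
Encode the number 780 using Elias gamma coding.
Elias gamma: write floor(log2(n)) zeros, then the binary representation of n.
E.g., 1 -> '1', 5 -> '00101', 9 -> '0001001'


num_bits = floor(log2(780)) + 1 = 10
leading_zeros = num_bits - 1 = 9
binary(780) = 1100001100

Elias gamma(780) = '000000000' + '1100001100' = 0000000001100001100 (19 bits)


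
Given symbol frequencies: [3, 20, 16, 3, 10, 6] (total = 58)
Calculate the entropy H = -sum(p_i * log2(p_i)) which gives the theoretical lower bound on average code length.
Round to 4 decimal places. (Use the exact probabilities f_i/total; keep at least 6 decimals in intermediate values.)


Per-symbol terms -p_i * log2(p_i) with p_i = f_i/58:
  p = 3/58 = 0.051724: log2(p) = -4.273018, -p*log2(p) = 0.221018
  p = 20/58 = 0.344828: log2(p) = -1.536053, -p*log2(p) = 0.529673
  p = 16/58 = 0.275862: log2(p) = -1.857981, -p*log2(p) = 0.512546
  p = 3/58 = 0.051724: log2(p) = -4.273018, -p*log2(p) = 0.221018
  p = 10/58 = 0.172414: log2(p) = -2.536053, -p*log2(p) = 0.437251
  p = 6/58 = 0.103448: log2(p) = -3.273018, -p*log2(p) = 0.338588
H = 0.221018 + 0.529673 + 0.512546 + 0.221018 + 0.437251 + 0.338588 = 2.260094

H = 2.2601 bits/symbol


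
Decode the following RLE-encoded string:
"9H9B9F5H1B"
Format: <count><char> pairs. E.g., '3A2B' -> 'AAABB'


Expanding each <count><char> pair:
  9H -> 'HHHHHHHHH'
  9B -> 'BBBBBBBBB'
  9F -> 'FFFFFFFFF'
  5H -> 'HHHHH'
  1B -> 'B'

Decoded = HHHHHHHHHBBBBBBBBBFFFFFFFFFHHHHHB


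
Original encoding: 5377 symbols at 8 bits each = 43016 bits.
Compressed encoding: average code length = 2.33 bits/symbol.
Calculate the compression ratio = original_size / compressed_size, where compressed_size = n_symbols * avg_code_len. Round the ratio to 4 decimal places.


original_size = n_symbols * orig_bits = 5377 * 8 = 43016 bits
compressed_size = n_symbols * avg_code_len = 5377 * 2.33 = 12528.41 bits
ratio = original_size / compressed_size = 43016 / 12528.41 = 3.4335

Compression ratio = 3.4335


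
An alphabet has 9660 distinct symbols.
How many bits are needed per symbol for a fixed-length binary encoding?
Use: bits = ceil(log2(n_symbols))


log2(9660) = 13.2378
Bracket: 2^13 = 8192 < 9660 <= 2^14 = 16384
So ceil(log2(9660)) = 14

bits = ceil(log2(9660)) = ceil(13.2378) = 14 bits


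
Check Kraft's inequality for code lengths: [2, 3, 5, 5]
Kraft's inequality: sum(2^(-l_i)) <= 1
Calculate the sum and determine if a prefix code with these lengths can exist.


Sum = 2^(-2) + 2^(-3) + 2^(-5) + 2^(-5)
    = 0.25 + 0.125 + 0.03125 + 0.03125
    = 14/32 = 0.4375
Since 0.4375 <= 1, Kraft's inequality IS satisfied.
A prefix code with these lengths CAN exist.

Kraft sum = 0.4375. Satisfied.


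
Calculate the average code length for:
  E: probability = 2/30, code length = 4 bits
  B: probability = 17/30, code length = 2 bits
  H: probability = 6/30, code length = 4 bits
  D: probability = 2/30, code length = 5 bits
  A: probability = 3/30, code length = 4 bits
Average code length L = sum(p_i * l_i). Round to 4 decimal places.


Weighted contributions p_i * l_i:
  E: (2/30) * 4 = 8/30
  B: (17/30) * 2 = 34/30
  H: (6/30) * 4 = 24/30
  D: (2/30) * 5 = 10/30
  A: (3/30) * 4 = 12/30
Sum = (8 + 34 + 24 + 10 + 12)/30 = 88/30

L = 88/30 = 2.9333 bits/symbol


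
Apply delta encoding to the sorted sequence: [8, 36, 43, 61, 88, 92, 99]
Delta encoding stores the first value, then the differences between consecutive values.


First value: 8
Deltas:
  36 - 8 = 28
  43 - 36 = 7
  61 - 43 = 18
  88 - 61 = 27
  92 - 88 = 4
  99 - 92 = 7


Delta encoded: [8, 28, 7, 18, 27, 4, 7]


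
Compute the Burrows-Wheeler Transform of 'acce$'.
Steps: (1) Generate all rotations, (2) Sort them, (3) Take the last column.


Rotations (sorted):
  0: $acce -> last char: e
  1: acce$ -> last char: $
  2: cce$a -> last char: a
  3: ce$ac -> last char: c
  4: e$acc -> last char: c


BWT = e$acc


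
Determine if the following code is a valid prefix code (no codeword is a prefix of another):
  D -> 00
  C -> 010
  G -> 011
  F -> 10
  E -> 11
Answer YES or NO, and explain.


Checking each pair (does one codeword prefix another?):
  D='00' vs C='010': no prefix
  D='00' vs G='011': no prefix
  D='00' vs F='10': no prefix
  D='00' vs E='11': no prefix
  C='010' vs D='00': no prefix
  C='010' vs G='011': no prefix
  C='010' vs F='10': no prefix
  C='010' vs E='11': no prefix
  G='011' vs D='00': no prefix
  G='011' vs C='010': no prefix
  G='011' vs F='10': no prefix
  G='011' vs E='11': no prefix
  F='10' vs D='00': no prefix
  F='10' vs C='010': no prefix
  F='10' vs G='011': no prefix
  F='10' vs E='11': no prefix
  E='11' vs D='00': no prefix
  E='11' vs C='010': no prefix
  E='11' vs G='011': no prefix
  E='11' vs F='10': no prefix
No violation found over all pairs.

YES -- this is a valid prefix code. No codeword is a prefix of any other codeword.


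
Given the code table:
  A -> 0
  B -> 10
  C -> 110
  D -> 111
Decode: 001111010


Decoding:
0 -> A
0 -> A
111 -> D
10 -> B
10 -> B


Result: AADBB


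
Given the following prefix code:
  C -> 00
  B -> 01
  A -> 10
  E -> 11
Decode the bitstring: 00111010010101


Decoding step by step:
Bits 00 -> C
Bits 11 -> E
Bits 10 -> A
Bits 10 -> A
Bits 01 -> B
Bits 01 -> B
Bits 01 -> B


Decoded message: CEAABBB


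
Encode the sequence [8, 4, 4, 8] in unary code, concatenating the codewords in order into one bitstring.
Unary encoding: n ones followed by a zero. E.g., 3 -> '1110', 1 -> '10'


Encode each number as n ones followed by a terminating 0:
  8 -> 111111110 (9 bits)
  4 -> 11110 (5 bits)
  4 -> 11110 (5 bits)
  8 -> 111111110 (9 bits)
Total length = 9 + 5 + 5 + 9 = 28 bits.

Unary([8, 4, 4, 8]) = 1111111101111011110111111110 (28 bits)


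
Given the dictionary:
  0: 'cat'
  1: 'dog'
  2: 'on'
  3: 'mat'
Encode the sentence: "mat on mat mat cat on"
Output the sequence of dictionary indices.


Look up each word in the dictionary:
  'mat' -> 3
  'on' -> 2
  'mat' -> 3
  'mat' -> 3
  'cat' -> 0
  'on' -> 2

Encoded: [3, 2, 3, 3, 0, 2]


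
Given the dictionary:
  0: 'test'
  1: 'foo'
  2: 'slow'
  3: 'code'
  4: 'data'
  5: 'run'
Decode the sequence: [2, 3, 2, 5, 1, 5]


Look up each index in the dictionary:
  2 -> 'slow'
  3 -> 'code'
  2 -> 'slow'
  5 -> 'run'
  1 -> 'foo'
  5 -> 'run'

Decoded: "slow code slow run foo run"


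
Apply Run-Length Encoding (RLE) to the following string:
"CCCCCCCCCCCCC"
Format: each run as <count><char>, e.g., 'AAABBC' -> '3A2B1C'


Scanning runs left to right:
  i=0: run of 'C' x 13 -> '13C'

RLE = 13C


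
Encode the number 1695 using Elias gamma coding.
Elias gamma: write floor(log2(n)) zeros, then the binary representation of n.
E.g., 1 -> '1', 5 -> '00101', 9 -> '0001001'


num_bits = floor(log2(1695)) + 1 = 11
leading_zeros = num_bits - 1 = 10
binary(1695) = 11010011111

Elias gamma(1695) = '0000000000' + '11010011111' = 000000000011010011111 (21 bits)


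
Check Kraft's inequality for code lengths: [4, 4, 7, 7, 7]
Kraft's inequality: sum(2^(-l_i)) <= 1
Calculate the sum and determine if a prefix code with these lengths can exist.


Sum = 2^(-4) + 2^(-4) + 2^(-7) + 2^(-7) + 2^(-7)
    = 0.0625 + 0.0625 + 0.0078125 + 0.0078125 + 0.0078125
    = 19/128 = 0.1484375
Since 0.1484375 <= 1, Kraft's inequality IS satisfied.
A prefix code with these lengths CAN exist.

Kraft sum = 0.1484375. Satisfied.


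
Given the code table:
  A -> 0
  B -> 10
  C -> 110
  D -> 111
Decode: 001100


Decoding:
0 -> A
0 -> A
110 -> C
0 -> A


Result: AACA


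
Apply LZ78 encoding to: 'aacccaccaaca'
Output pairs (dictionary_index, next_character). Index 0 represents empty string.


LZ78 encoding steps:
Dictionary: {0: ''}
Step 1: w='' (idx 0), next='a' -> output (0, 'a'), add 'a' as idx 1
Step 2: w='a' (idx 1), next='c' -> output (1, 'c'), add 'ac' as idx 2
Step 3: w='' (idx 0), next='c' -> output (0, 'c'), add 'c' as idx 3
Step 4: w='c' (idx 3), next='a' -> output (3, 'a'), add 'ca' as idx 4
Step 5: w='c' (idx 3), next='c' -> output (3, 'c'), add 'cc' as idx 5
Step 6: w='a' (idx 1), next='a' -> output (1, 'a'), add 'aa' as idx 6
Step 7: w='ca' (idx 4), end of input -> output (4, '')


Encoded: [(0, 'a'), (1, 'c'), (0, 'c'), (3, 'a'), (3, 'c'), (1, 'a'), (4, '')]


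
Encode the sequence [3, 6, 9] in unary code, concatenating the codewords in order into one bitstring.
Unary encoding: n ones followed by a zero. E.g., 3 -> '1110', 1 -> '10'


Encode each number as n ones followed by a terminating 0:
  3 -> 1110 (4 bits)
  6 -> 1111110 (7 bits)
  9 -> 1111111110 (10 bits)
Total length = 4 + 7 + 10 = 21 bits.

Unary([3, 6, 9]) = 111011111101111111110 (21 bits)


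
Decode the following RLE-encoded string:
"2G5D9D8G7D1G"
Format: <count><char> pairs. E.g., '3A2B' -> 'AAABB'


Expanding each <count><char> pair:
  2G -> 'GG'
  5D -> 'DDDDD'
  9D -> 'DDDDDDDDD'
  8G -> 'GGGGGGGG'
  7D -> 'DDDDDDD'
  1G -> 'G'

Decoded = GGDDDDDDDDDDDDDDGGGGGGGGDDDDDDDG


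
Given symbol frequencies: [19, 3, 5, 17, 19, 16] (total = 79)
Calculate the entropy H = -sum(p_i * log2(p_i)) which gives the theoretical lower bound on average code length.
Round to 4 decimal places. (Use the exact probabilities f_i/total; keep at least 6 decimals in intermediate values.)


Per-symbol terms -p_i * log2(p_i) with p_i = f_i/79:
  p = 19/79 = 0.240506: log2(p) = -2.055853, -p*log2(p) = 0.494446
  p = 3/79 = 0.037975: log2(p) = -4.718818, -p*log2(p) = 0.179196
  p = 5/79 = 0.063291: log2(p) = -3.981853, -p*log2(p) = 0.252016
  p = 17/79 = 0.215190: log2(p) = -2.216318, -p*log2(p) = 0.476929
  p = 19/79 = 0.240506: log2(p) = -2.055853, -p*log2(p) = 0.494446
  p = 16/79 = 0.202532: log2(p) = -2.303781, -p*log2(p) = 0.466589
H = 0.494446 + 0.179196 + 0.252016 + 0.476929 + 0.494446 + 0.466589 = 2.363622

H = 2.3636 bits/symbol


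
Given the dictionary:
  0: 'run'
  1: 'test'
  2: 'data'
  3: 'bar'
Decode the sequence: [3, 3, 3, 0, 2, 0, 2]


Look up each index in the dictionary:
  3 -> 'bar'
  3 -> 'bar'
  3 -> 'bar'
  0 -> 'run'
  2 -> 'data'
  0 -> 'run'
  2 -> 'data'

Decoded: "bar bar bar run data run data"


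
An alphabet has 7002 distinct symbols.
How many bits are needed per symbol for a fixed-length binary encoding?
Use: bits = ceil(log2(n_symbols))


log2(7002) = 12.7736
Bracket: 2^12 = 4096 < 7002 <= 2^13 = 8192
So ceil(log2(7002)) = 13

bits = ceil(log2(7002)) = ceil(12.7736) = 13 bits


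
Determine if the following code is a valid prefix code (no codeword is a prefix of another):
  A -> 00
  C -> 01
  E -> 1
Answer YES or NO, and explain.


Checking each pair (does one codeword prefix another?):
  A='00' vs C='01': no prefix
  A='00' vs E='1': no prefix
  C='01' vs A='00': no prefix
  C='01' vs E='1': no prefix
  E='1' vs A='00': no prefix
  E='1' vs C='01': no prefix
No violation found over all pairs.

YES -- this is a valid prefix code. No codeword is a prefix of any other codeword.


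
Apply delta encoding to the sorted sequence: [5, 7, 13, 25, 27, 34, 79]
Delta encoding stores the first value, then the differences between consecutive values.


First value: 5
Deltas:
  7 - 5 = 2
  13 - 7 = 6
  25 - 13 = 12
  27 - 25 = 2
  34 - 27 = 7
  79 - 34 = 45


Delta encoded: [5, 2, 6, 12, 2, 7, 45]


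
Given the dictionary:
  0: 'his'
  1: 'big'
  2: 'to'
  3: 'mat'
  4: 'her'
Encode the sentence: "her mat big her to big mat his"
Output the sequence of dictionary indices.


Look up each word in the dictionary:
  'her' -> 4
  'mat' -> 3
  'big' -> 1
  'her' -> 4
  'to' -> 2
  'big' -> 1
  'mat' -> 3
  'his' -> 0

Encoded: [4, 3, 1, 4, 2, 1, 3, 0]


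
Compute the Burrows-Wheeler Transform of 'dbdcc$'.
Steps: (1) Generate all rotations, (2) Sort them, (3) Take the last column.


Rotations (sorted):
  0: $dbdcc -> last char: c
  1: bdcc$d -> last char: d
  2: c$dbdc -> last char: c
  3: cc$dbd -> last char: d
  4: dbdcc$ -> last char: $
  5: dcc$db -> last char: b


BWT = cdcd$b


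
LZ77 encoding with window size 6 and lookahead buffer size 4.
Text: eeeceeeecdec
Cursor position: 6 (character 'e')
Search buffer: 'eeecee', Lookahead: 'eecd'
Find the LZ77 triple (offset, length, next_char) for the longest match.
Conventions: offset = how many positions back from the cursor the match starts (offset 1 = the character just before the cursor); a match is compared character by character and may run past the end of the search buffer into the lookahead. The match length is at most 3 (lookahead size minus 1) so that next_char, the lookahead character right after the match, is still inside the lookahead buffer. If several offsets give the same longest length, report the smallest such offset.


Try each offset into the search buffer:
  offset=1 (pos 5, char 'e'): match length 2
  offset=2 (pos 4, char 'e'): match length 2
  offset=3 (pos 3, char 'c'): match length 0
  offset=4 (pos 2, char 'e'): match length 1
  offset=5 (pos 1, char 'e'): match length 3
  offset=6 (pos 0, char 'e'): match length 2
Longest match has length 3 at offset 5.
next_char = character at position 6 + 3 = 9 -> 'd'

Best match: offset=5, length=3 (matching 'eec' starting at position 1)
LZ77 triple: (5, 3, 'd')


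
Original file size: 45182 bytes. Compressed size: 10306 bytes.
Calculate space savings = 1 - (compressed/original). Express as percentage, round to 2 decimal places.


ratio = compressed/original = 10306/45182 = 0.2281
savings = 1 - ratio = 1 - 0.2281 = 0.7719
as a percentage: 0.7719 * 100 = 77.19%

Space savings = 1 - 10306/45182 = 77.19%


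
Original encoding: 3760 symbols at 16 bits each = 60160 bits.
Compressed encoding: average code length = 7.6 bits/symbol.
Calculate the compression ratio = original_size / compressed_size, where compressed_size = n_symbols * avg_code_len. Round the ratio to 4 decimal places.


original_size = n_symbols * orig_bits = 3760 * 16 = 60160 bits
compressed_size = n_symbols * avg_code_len = 3760 * 7.6 = 28576.0 bits
ratio = original_size / compressed_size = 60160 / 28576.0 = 2.1053

Compression ratio = 2.1053


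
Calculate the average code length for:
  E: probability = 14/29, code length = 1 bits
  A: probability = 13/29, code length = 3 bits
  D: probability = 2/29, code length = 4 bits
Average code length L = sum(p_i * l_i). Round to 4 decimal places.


Weighted contributions p_i * l_i:
  E: (14/29) * 1 = 14/29
  A: (13/29) * 3 = 39/29
  D: (2/29) * 4 = 8/29
Sum = (14 + 39 + 8)/29 = 61/29

L = 61/29 = 2.1034 bits/symbol


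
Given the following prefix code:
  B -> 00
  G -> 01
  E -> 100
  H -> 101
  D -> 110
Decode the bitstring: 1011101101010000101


Decoding step by step:
Bits 101 -> H
Bits 110 -> D
Bits 110 -> D
Bits 101 -> H
Bits 00 -> B
Bits 00 -> B
Bits 101 -> H


Decoded message: HDDHBBH


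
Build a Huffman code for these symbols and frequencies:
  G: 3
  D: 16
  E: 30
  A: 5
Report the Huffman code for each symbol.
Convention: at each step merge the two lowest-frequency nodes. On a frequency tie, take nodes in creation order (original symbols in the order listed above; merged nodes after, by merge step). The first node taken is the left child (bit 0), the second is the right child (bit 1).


Huffman tree construction:
Step 1: Merge G(3) + A(5) = 8
Step 2: Merge (G+A)(8) + D(16) = 24
Step 3: Merge ((G+A)+D)(24) + E(30) = 54
Read each symbol's code off the tree from the root (left child = 0, right child = 1).

Codes:
  G: 000 (length 3)
  D: 01 (length 2)
  E: 1 (length 1)
  A: 001 (length 3)
Average code length: 86/54 = 1.5926 bits/symbol
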